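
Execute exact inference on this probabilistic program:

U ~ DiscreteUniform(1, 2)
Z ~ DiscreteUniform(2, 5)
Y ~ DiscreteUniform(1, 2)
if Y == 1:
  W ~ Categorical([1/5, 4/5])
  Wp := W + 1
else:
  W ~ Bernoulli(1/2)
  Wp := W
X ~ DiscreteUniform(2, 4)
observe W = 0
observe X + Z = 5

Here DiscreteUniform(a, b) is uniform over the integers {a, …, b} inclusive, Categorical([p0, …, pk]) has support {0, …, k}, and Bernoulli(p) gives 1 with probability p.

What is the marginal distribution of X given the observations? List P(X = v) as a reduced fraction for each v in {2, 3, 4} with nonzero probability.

P(X=2) = 1/2, P(X=3) = 1/2

Enumerate traces; 8 have nonzero weight after conditioning:
  (U=1, Z=2, Y=1, W=0, X=3) weight 1/240
  (U=1, Z=2, Y=2, W=0, X=3) weight 1/96
  (U=1, Z=3, Y=1, W=0, X=2) weight 1/240
  (U=1, Z=3, Y=2, W=0, X=2) weight 1/96
  (U=2, Z=2, Y=1, W=0, X=3) weight 1/240
  (U=2, Z=2, Y=2, W=0, X=3) weight 1/96
  (U=2, Z=3, Y=1, W=0, X=2) weight 1/240
  (U=2, Z=3, Y=2, W=0, X=2) weight 1/96
Group by X:
  weight(X=2) = 7/240
  weight(X=3) = 7/240
Total weight = 7/240 + 7/240 = 7/120
P(X=2 | obs) = 7/240 / 7/120 = 1/2
P(X=3 | obs) = 7/240 / 7/120 = 1/2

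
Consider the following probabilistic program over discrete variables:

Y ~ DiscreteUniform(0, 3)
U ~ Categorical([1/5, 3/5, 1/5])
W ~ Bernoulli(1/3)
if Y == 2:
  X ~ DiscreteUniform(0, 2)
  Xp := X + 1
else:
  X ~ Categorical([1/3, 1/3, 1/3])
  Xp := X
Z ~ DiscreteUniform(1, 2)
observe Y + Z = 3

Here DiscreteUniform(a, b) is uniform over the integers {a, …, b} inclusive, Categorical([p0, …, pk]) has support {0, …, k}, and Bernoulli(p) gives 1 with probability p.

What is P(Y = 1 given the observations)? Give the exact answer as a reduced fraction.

Enumerate traces; 36 have nonzero weight after conditioning:
  (Y=1, U=0, W=0, X=0, Z=2) weight 1/180
  (Y=1, U=0, W=0, X=1, Z=2) weight 1/180
  (Y=1, U=0, W=0, X=2, Z=2) weight 1/180
  (Y=1, U=0, W=1, X=0, Z=2) weight 1/360
  (Y=1, U=0, W=1, X=1, Z=2) weight 1/360
  (Y=1, U=0, W=1, X=2, Z=2) weight 1/360
  (Y=1, U=1, W=0, X=0, Z=2) weight 1/60
  (Y=1, U=1, W=0, X=1, Z=2) weight 1/60
  (Y=2, U=0, W=0, X=0, Z=1) weight 1/180
  … 27 more
Group by Y:
  weight(Y=1) = 1/8
  weight(Y=2) = 1/8
Total weight = 1/8 + 1/8 = 1/4
P(Y=1 | obs) = 1/8 / 1/4 = 1/2
P(Y=2 | obs) = 1/8 / 1/4 = 1/2

P(Y = 1 | obs) = 1/2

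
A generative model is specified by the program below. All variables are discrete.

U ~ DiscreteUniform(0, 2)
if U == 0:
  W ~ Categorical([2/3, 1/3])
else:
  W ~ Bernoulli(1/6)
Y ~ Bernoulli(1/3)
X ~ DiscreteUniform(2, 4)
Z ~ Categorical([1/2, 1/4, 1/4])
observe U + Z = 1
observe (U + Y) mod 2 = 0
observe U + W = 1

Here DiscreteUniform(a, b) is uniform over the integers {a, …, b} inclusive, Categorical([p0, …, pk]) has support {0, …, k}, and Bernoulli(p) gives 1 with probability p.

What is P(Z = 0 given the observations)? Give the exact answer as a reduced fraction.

Enumerate traces; 6 have nonzero weight after conditioning:
  (U=0, W=1, Y=0, X=2, Z=1) weight 1/162
  (U=0, W=1, Y=0, X=3, Z=1) weight 1/162
  (U=0, W=1, Y=0, X=4, Z=1) weight 1/162
  (U=1, W=0, Y=1, X=2, Z=0) weight 5/324
  (U=1, W=0, Y=1, X=3, Z=0) weight 5/324
  (U=1, W=0, Y=1, X=4, Z=0) weight 5/324
Group by Z:
  weight(Z=0) = 5/108
  weight(Z=1) = 1/54
Total weight = 5/108 + 1/54 = 7/108
P(Z=0 | obs) = 5/108 / 7/108 = 5/7
P(Z=1 | obs) = 1/54 / 7/108 = 2/7

P(Z = 0 | obs) = 5/7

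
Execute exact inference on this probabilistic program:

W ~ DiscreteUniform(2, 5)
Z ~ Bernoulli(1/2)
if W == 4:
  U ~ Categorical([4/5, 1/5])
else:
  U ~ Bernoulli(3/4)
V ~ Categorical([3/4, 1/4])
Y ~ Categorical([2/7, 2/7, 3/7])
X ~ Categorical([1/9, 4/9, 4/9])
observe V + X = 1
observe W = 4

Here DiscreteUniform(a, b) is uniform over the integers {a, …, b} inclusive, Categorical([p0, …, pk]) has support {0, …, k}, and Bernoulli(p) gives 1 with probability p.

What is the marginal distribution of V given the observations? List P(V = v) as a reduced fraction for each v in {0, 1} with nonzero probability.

Enumerate traces; 24 have nonzero weight after conditioning:
  (W=4, Z=0, U=0, V=0, Y=0, X=1) weight 1/105
  (W=4, Z=0, U=0, V=0, Y=1, X=1) weight 1/105
  (W=4, Z=0, U=0, V=0, Y=2, X=1) weight 1/70
  (W=4, Z=0, U=0, V=1, Y=0, X=0) weight 1/1260
  (W=4, Z=0, U=0, V=1, Y=1, X=0) weight 1/1260
  (W=4, Z=0, U=0, V=1, Y=2, X=0) weight 1/840
  (W=4, Z=0, U=1, V=0, Y=0, X=1) weight 1/420
  (W=4, Z=0, U=1, V=0, Y=1, X=1) weight 1/420
  … 16 more
Group by V:
  weight(V=0) = 1/12
  weight(V=1) = 1/144
Total weight = 1/12 + 1/144 = 13/144
P(V=0 | obs) = 1/12 / 13/144 = 12/13
P(V=1 | obs) = 1/144 / 13/144 = 1/13

P(V=0) = 12/13, P(V=1) = 1/13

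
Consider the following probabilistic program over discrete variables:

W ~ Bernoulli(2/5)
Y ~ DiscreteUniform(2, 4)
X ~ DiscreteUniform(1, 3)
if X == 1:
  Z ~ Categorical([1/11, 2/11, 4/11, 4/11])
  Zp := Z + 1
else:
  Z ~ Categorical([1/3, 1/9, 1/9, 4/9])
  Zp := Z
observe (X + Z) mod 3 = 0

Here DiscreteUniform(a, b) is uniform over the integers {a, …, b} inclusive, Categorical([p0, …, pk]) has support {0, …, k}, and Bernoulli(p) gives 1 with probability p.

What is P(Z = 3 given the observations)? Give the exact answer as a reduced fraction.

P(Z = 3 | obs) = 11/31

Enumerate traces; 24 have nonzero weight after conditioning:
  (W=0, Y=2, X=1, Z=2) weight 4/165
  (W=0, Y=2, X=2, Z=1) weight 1/135
  (W=0, Y=2, X=3, Z=0) weight 1/45
  (W=0, Y=2, X=3, Z=3) weight 4/135
  (W=0, Y=3, X=1, Z=2) weight 4/165
  (W=0, Y=3, X=2, Z=1) weight 1/135
  (W=0, Y=3, X=3, Z=0) weight 1/45
  (W=0, Y=3, X=3, Z=3) weight 4/135
  … 16 more
Group by Z:
  weight(Z=0) = 1/9
  weight(Z=1) = 1/27
  weight(Z=2) = 4/33
  weight(Z=3) = 4/27
Total weight = 1/9 + 1/27 + 4/33 + 4/27 = 124/297
P(Z=0 | obs) = 1/9 / 124/297 = 33/124
P(Z=1 | obs) = 1/27 / 124/297 = 11/124
P(Z=2 | obs) = 4/33 / 124/297 = 9/31
P(Z=3 | obs) = 4/27 / 124/297 = 11/31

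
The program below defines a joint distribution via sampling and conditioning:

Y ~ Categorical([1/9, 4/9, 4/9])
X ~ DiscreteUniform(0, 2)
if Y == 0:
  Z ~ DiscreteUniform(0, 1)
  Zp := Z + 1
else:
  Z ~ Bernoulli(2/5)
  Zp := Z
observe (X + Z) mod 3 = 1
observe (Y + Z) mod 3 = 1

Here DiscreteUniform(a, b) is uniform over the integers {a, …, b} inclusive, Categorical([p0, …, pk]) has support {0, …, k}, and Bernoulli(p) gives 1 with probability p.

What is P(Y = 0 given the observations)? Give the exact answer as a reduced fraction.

P(Y = 0 | obs) = 5/29

Enumerate traces; 2 have nonzero weight after conditioning:
  (Y=0, X=0, Z=1) weight 1/54
  (Y=1, X=1, Z=0) weight 4/45
Group by Y:
  weight(Y=0) = 1/54
  weight(Y=1) = 4/45
Total weight = 1/54 + 4/45 = 29/270
P(Y=0 | obs) = 1/54 / 29/270 = 5/29
P(Y=1 | obs) = 4/45 / 29/270 = 24/29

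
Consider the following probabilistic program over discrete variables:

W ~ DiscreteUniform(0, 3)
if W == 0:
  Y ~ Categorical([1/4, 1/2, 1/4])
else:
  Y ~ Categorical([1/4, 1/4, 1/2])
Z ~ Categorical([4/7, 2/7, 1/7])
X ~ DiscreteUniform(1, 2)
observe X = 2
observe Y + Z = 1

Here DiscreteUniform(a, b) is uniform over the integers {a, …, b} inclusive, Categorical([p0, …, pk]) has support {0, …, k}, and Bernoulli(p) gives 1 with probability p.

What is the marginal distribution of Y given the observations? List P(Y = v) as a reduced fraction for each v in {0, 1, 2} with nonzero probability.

P(Y=0) = 2/7, P(Y=1) = 5/7

Enumerate traces; 8 have nonzero weight after conditioning:
  (W=0, Y=0, Z=1, X=2) weight 1/112
  (W=0, Y=1, Z=0, X=2) weight 1/28
  (W=1, Y=0, Z=1, X=2) weight 1/112
  (W=1, Y=1, Z=0, X=2) weight 1/56
  (W=2, Y=0, Z=1, X=2) weight 1/112
  (W=2, Y=1, Z=0, X=2) weight 1/56
  (W=3, Y=0, Z=1, X=2) weight 1/112
  (W=3, Y=1, Z=0, X=2) weight 1/56
Group by Y:
  weight(Y=0) = 1/28
  weight(Y=1) = 5/56
Total weight = 1/28 + 5/56 = 1/8
P(Y=0 | obs) = 1/28 / 1/8 = 2/7
P(Y=1 | obs) = 5/56 / 1/8 = 5/7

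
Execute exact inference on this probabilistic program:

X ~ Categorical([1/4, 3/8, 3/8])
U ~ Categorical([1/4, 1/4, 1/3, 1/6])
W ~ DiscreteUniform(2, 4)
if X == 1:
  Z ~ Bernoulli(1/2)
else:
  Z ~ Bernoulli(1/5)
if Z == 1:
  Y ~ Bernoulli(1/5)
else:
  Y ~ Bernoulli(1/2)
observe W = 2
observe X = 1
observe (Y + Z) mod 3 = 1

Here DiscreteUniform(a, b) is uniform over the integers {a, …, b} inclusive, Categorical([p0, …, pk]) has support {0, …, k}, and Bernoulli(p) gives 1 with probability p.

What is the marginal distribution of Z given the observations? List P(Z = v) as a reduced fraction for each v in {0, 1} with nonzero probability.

Enumerate traces; 8 have nonzero weight after conditioning:
  (X=1, U=0, W=2, Z=0, Y=1) weight 1/128
  (X=1, U=0, W=2, Z=1, Y=0) weight 1/80
  (X=1, U=1, W=2, Z=0, Y=1) weight 1/128
  (X=1, U=1, W=2, Z=1, Y=0) weight 1/80
  (X=1, U=2, W=2, Z=0, Y=1) weight 1/96
  (X=1, U=2, W=2, Z=1, Y=0) weight 1/60
  (X=1, U=3, W=2, Z=0, Y=1) weight 1/192
  (X=1, U=3, W=2, Z=1, Y=0) weight 1/120
Group by Z:
  weight(Z=0) = 1/32
  weight(Z=1) = 1/20
Total weight = 1/32 + 1/20 = 13/160
P(Z=0 | obs) = 1/32 / 13/160 = 5/13
P(Z=1 | obs) = 1/20 / 13/160 = 8/13

P(Z=0) = 5/13, P(Z=1) = 8/13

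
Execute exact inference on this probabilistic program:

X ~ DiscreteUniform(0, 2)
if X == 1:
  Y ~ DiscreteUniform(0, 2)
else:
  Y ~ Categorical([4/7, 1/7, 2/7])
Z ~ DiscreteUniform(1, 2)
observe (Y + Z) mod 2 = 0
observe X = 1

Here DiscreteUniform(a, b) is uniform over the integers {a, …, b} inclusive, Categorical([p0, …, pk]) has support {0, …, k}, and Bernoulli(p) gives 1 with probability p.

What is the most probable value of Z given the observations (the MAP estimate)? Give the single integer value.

Enumerate traces; 3 have nonzero weight after conditioning:
  (X=1, Y=0, Z=2) weight 1/18
  (X=1, Y=1, Z=1) weight 1/18
  (X=1, Y=2, Z=2) weight 1/18
Group by Z:
  weight(Z=1) = 1/18
  weight(Z=2) = 1/9
Total weight = 1/18 + 1/9 = 1/6
P(Z=1 | obs) = 1/18 / 1/6 = 1/3
P(Z=2 | obs) = 1/9 / 1/6 = 2/3
argmax = 2

argmax_v P(Z = v | obs) = 2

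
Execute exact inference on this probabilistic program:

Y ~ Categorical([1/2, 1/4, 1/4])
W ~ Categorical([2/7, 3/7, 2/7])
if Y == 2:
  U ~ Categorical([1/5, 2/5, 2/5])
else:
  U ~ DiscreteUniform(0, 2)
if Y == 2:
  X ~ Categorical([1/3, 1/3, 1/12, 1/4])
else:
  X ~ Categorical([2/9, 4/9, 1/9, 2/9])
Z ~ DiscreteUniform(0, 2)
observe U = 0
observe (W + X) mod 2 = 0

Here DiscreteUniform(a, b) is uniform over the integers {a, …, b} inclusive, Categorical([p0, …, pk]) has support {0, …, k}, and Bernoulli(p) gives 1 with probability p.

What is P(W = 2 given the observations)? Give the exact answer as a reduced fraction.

P(W = 2 | obs) = 50/241

Enumerate traces; 54 have nonzero weight after conditioning:
  (Y=0, W=0, U=0, X=0, Z=0) weight 2/567
  (Y=0, W=0, U=0, X=0, Z=1) weight 2/567
  (Y=0, W=0, U=0, X=0, Z=2) weight 2/567
  (Y=0, W=0, U=0, X=2, Z=0) weight 1/567
  (Y=0, W=0, U=0, X=2, Z=1) weight 1/567
  (Y=0, W=0, U=0, X=2, Z=2) weight 1/567
  (Y=0, W=1, U=0, X=1, Z=0) weight 2/189
  (Y=0, W=1, U=0, X=1, Z=1) weight 2/189
  (Y=0, W=2, U=0, X=0, Z=0) weight 2/567
  … 45 more
Group by W:
  weight(W=0) = 5/168
  weight(W=1) = 47/560
  weight(W=2) = 5/168
Total weight = 5/168 + 47/560 + 5/168 = 241/1680
P(W=0 | obs) = 5/168 / 241/1680 = 50/241
P(W=1 | obs) = 47/560 / 241/1680 = 141/241
P(W=2 | obs) = 5/168 / 241/1680 = 50/241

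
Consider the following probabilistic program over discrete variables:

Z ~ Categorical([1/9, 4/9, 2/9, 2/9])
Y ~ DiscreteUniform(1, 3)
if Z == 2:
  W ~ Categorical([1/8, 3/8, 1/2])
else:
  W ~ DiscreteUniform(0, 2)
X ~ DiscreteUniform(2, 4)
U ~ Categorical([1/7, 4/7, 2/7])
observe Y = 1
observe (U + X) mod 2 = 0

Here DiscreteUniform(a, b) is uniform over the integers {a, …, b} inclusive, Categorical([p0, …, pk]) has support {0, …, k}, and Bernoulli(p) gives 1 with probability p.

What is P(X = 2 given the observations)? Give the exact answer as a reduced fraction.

P(X = 2 | obs) = 3/10

Enumerate traces; 60 have nonzero weight after conditioning:
  (Z=0, Y=1, W=0, X=2, U=0) weight 1/1701
  (Z=0, Y=1, W=0, X=2, U=2) weight 2/1701
  (Z=0, Y=1, W=0, X=3, U=1) weight 4/1701
  (Z=0, Y=1, W=0, X=4, U=0) weight 1/1701
  (Z=0, Y=1, W=0, X=4, U=2) weight 2/1701
  (Z=0, Y=1, W=1, X=2, U=0) weight 1/1701
  (Z=0, Y=1, W=1, X=2, U=2) weight 2/1701
  (Z=0, Y=1, W=1, X=3, U=1) weight 4/1701
  … 52 more
Group by X:
  weight(X=2) = 1/21
  weight(X=3) = 4/63
  weight(X=4) = 1/21
Total weight = 1/21 + 4/63 + 1/21 = 10/63
P(X=2 | obs) = 1/21 / 10/63 = 3/10
P(X=3 | obs) = 4/63 / 10/63 = 2/5
P(X=4 | obs) = 1/21 / 10/63 = 3/10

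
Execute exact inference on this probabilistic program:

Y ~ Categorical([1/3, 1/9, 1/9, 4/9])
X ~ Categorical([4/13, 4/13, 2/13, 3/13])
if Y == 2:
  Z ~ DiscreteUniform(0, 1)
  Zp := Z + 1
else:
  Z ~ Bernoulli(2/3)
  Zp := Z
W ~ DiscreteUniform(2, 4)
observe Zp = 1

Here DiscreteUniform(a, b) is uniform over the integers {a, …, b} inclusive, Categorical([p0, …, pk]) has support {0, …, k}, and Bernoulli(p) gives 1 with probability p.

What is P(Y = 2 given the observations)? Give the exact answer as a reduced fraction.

Enumerate traces; 48 have nonzero weight after conditioning:
  (Y=0, X=0, Z=1, W=2) weight 8/351
  (Y=0, X=0, Z=1, W=3) weight 8/351
  (Y=0, X=0, Z=1, W=4) weight 8/351
  (Y=0, X=1, Z=1, W=2) weight 8/351
  (Y=0, X=1, Z=1, W=3) weight 8/351
  (Y=0, X=1, Z=1, W=4) weight 8/351
  (Y=0, X=2, Z=1, W=2) weight 4/351
  (Y=0, X=2, Z=1, W=3) weight 4/351
  (Y=1, X=0, Z=1, W=2) weight 8/1053
  (Y=2, X=0, Z=0, W=2) weight 2/351
  … 38 more
Group by Y:
  weight(Y=0) = 2/9
  weight(Y=1) = 2/27
  weight(Y=2) = 1/18
  weight(Y=3) = 8/27
Total weight = 2/9 + 2/27 + 1/18 + 8/27 = 35/54
P(Y=0 | obs) = 2/9 / 35/54 = 12/35
P(Y=1 | obs) = 2/27 / 35/54 = 4/35
P(Y=2 | obs) = 1/18 / 35/54 = 3/35
P(Y=3 | obs) = 8/27 / 35/54 = 16/35

P(Y = 2 | obs) = 3/35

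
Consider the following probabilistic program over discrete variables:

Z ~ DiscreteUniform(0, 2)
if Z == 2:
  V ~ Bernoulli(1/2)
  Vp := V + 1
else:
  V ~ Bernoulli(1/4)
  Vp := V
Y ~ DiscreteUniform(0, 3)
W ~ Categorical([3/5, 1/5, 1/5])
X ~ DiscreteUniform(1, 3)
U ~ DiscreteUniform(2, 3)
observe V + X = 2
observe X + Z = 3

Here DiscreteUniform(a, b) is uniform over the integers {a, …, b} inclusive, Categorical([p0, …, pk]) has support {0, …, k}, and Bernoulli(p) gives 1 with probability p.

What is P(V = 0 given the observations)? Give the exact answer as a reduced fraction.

P(V = 0 | obs) = 3/5

Enumerate traces; 48 have nonzero weight after conditioning:
  (Z=1, V=0, Y=0, W=0, X=2, U=2) weight 1/160
  (Z=1, V=0, Y=0, W=0, X=2, U=3) weight 1/160
  (Z=1, V=0, Y=0, W=1, X=2, U=2) weight 1/480
  (Z=1, V=0, Y=0, W=1, X=2, U=3) weight 1/480
  (Z=1, V=0, Y=0, W=2, X=2, U=2) weight 1/480
  (Z=1, V=0, Y=0, W=2, X=2, U=3) weight 1/480
  (Z=1, V=0, Y=1, W=0, X=2, U=2) weight 1/160
  (Z=1, V=0, Y=1, W=0, X=2, U=3) weight 1/160
  (Z=2, V=1, Y=0, W=0, X=1, U=2) weight 1/240
  … 39 more
Group by V:
  weight(V=0) = 1/12
  weight(V=1) = 1/18
Total weight = 1/12 + 1/18 = 5/36
P(V=0 | obs) = 1/12 / 5/36 = 3/5
P(V=1 | obs) = 1/18 / 5/36 = 2/5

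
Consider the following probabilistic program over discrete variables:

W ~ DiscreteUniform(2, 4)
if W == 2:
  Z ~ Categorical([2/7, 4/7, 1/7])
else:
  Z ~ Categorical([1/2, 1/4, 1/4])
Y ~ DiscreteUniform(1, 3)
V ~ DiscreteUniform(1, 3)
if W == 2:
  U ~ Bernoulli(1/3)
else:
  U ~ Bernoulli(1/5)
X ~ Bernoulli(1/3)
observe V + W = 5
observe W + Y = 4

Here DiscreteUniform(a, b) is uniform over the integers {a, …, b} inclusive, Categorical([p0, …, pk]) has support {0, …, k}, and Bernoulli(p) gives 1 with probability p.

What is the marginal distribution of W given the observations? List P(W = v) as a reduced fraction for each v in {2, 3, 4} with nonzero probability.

Enumerate traces; 24 have nonzero weight after conditioning:
  (W=2, Z=0, Y=2, V=3, U=0, X=0) weight 8/1701
  (W=2, Z=0, Y=2, V=3, U=0, X=1) weight 4/1701
  (W=2, Z=0, Y=2, V=3, U=1, X=0) weight 4/1701
  (W=2, Z=0, Y=2, V=3, U=1, X=1) weight 2/1701
  (W=2, Z=1, Y=2, V=3, U=0, X=0) weight 16/1701
  (W=2, Z=1, Y=2, V=3, U=0, X=1) weight 8/1701
  (W=2, Z=1, Y=2, V=3, U=1, X=0) weight 8/1701
  (W=2, Z=1, Y=2, V=3, U=1, X=1) weight 4/1701
  (W=3, Z=0, Y=1, V=2, U=0, X=0) weight 4/405
  … 15 more
Group by W:
  weight(W=2) = 1/27
  weight(W=3) = 1/27
Total weight = 1/27 + 1/27 = 2/27
P(W=2 | obs) = 1/27 / 2/27 = 1/2
P(W=3 | obs) = 1/27 / 2/27 = 1/2

P(W=2) = 1/2, P(W=3) = 1/2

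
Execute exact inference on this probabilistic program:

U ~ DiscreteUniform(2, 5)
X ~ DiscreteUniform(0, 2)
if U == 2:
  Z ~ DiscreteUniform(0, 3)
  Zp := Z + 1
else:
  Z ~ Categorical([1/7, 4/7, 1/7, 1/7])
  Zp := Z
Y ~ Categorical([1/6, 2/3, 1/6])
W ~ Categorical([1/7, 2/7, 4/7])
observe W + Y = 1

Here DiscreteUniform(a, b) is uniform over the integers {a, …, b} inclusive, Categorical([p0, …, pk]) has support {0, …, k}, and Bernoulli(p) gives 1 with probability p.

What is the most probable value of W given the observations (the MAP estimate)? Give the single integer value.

Enumerate traces; 96 have nonzero weight after conditioning:
  (U=2, X=0, Z=0, Y=0, W=1) weight 1/1008
  (U=2, X=0, Z=0, Y=1, W=0) weight 1/504
  (U=2, X=0, Z=1, Y=0, W=1) weight 1/1008
  (U=2, X=0, Z=1, Y=1, W=0) weight 1/504
  (U=2, X=0, Z=2, Y=0, W=1) weight 1/1008
  (U=2, X=0, Z=2, Y=1, W=0) weight 1/504
  (U=2, X=0, Z=3, Y=0, W=1) weight 1/1008
  (U=2, X=0, Z=3, Y=1, W=0) weight 1/504
  … 88 more
Group by W:
  weight(W=0) = 2/21
  weight(W=1) = 1/21
Total weight = 2/21 + 1/21 = 1/7
P(W=0 | obs) = 2/21 / 1/7 = 2/3
P(W=1 | obs) = 1/21 / 1/7 = 1/3
argmax = 0

argmax_v P(W = v | obs) = 0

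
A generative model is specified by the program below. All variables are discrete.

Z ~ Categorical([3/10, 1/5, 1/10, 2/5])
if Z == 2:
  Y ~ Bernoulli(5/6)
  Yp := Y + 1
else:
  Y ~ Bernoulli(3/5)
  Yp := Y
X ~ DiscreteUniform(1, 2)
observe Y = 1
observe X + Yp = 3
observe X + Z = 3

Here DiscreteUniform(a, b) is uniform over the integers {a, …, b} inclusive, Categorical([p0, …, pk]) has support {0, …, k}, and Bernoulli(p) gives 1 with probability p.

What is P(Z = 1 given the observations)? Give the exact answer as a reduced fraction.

Enumerate traces; 2 have nonzero weight after conditioning:
  (Z=1, Y=1, X=2) weight 3/50
  (Z=2, Y=1, X=1) weight 1/24
Group by Z:
  weight(Z=1) = 3/50
  weight(Z=2) = 1/24
Total weight = 3/50 + 1/24 = 61/600
P(Z=1 | obs) = 3/50 / 61/600 = 36/61
P(Z=2 | obs) = 1/24 / 61/600 = 25/61

P(Z = 1 | obs) = 36/61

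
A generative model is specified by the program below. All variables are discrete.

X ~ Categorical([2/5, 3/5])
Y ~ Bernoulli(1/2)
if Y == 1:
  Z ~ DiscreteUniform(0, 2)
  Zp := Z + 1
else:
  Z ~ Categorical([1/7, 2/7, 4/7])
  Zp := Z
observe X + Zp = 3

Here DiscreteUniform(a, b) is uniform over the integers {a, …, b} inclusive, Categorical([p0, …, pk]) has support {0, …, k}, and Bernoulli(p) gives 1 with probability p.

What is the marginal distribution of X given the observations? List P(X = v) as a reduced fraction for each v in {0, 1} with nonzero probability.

Enumerate traces; 3 have nonzero weight after conditioning:
  (X=0, Y=1, Z=2) weight 1/15
  (X=1, Y=0, Z=2) weight 6/35
  (X=1, Y=1, Z=1) weight 1/10
Group by X:
  weight(X=0) = 1/15
  weight(X=1) = 19/70
Total weight = 1/15 + 19/70 = 71/210
P(X=0 | obs) = 1/15 / 71/210 = 14/71
P(X=1 | obs) = 19/70 / 71/210 = 57/71

P(X=0) = 14/71, P(X=1) = 57/71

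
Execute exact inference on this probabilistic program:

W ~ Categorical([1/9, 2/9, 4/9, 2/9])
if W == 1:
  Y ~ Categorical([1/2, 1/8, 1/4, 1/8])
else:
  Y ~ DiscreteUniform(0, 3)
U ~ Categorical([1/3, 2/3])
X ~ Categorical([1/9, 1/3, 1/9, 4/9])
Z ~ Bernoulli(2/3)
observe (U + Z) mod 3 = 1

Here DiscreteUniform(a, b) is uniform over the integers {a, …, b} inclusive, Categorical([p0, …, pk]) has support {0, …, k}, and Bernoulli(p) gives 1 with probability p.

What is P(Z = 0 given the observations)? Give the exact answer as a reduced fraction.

Enumerate traces; 128 have nonzero weight after conditioning:
  (W=0, Y=0, U=0, X=0, Z=1) weight 1/1458
  (W=0, Y=0, U=0, X=1, Z=1) weight 1/486
  (W=0, Y=0, U=0, X=2, Z=1) weight 1/1458
  (W=0, Y=0, U=0, X=3, Z=1) weight 2/729
  (W=0, Y=0, U=1, X=0, Z=0) weight 1/1458
  (W=0, Y=0, U=1, X=1, Z=0) weight 1/486
  (W=0, Y=0, U=1, X=2, Z=0) weight 1/1458
  (W=0, Y=0, U=1, X=3, Z=0) weight 2/729
  … 120 more
Group by Z:
  weight(Z=0) = 2/9
  weight(Z=1) = 2/9
Total weight = 2/9 + 2/9 = 4/9
P(Z=0 | obs) = 2/9 / 4/9 = 1/2
P(Z=1 | obs) = 2/9 / 4/9 = 1/2

P(Z = 0 | obs) = 1/2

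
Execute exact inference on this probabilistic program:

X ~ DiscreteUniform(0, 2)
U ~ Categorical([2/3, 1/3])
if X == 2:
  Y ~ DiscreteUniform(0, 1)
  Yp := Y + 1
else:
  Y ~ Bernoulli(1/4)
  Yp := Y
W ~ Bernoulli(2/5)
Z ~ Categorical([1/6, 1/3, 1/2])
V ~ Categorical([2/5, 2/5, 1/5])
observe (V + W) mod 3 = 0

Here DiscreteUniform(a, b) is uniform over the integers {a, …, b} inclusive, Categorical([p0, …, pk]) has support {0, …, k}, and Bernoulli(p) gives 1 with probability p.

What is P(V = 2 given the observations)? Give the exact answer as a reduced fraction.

Enumerate traces; 72 have nonzero weight after conditioning:
  (X=0, U=0, Y=0, W=0, Z=0, V=0) weight 1/150
  (X=0, U=0, Y=0, W=0, Z=1, V=0) weight 1/75
  (X=0, U=0, Y=0, W=0, Z=2, V=0) weight 1/50
  (X=0, U=0, Y=0, W=1, Z=0, V=2) weight 1/450
  (X=0, U=0, Y=0, W=1, Z=1, V=2) weight 1/225
  (X=0, U=0, Y=0, W=1, Z=2, V=2) weight 1/150
  (X=0, U=0, Y=1, W=0, Z=0, V=0) weight 1/450
  (X=0, U=0, Y=1, W=0, Z=1, V=0) weight 1/225
  … 64 more
Group by V:
  weight(V=0) = 6/25
  weight(V=2) = 2/25
Total weight = 6/25 + 2/25 = 8/25
P(V=0 | obs) = 6/25 / 8/25 = 3/4
P(V=2 | obs) = 2/25 / 8/25 = 1/4

P(V = 2 | obs) = 1/4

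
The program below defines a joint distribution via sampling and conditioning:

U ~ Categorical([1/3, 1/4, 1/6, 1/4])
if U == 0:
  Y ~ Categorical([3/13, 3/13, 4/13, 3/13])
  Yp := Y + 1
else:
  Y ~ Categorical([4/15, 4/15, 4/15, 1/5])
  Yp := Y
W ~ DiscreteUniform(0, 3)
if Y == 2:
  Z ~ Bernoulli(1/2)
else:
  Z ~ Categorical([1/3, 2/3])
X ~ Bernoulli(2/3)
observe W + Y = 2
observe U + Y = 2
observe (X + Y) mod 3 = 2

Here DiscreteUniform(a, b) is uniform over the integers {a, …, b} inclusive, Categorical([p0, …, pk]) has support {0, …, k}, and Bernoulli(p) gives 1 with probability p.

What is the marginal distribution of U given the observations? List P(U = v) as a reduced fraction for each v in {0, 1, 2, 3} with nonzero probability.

Enumerate traces; 4 have nonzero weight after conditioning:
  (U=0, Y=2, W=0, Z=0, X=0) weight 1/234
  (U=0, Y=2, W=0, Z=1, X=0) weight 1/234
  (U=1, Y=1, W=1, Z=0, X=1) weight 1/270
  (U=1, Y=1, W=1, Z=1, X=1) weight 1/135
Group by U:
  weight(U=0) = 1/117
  weight(U=1) = 1/90
Total weight = 1/117 + 1/90 = 23/1170
P(U=0 | obs) = 1/117 / 23/1170 = 10/23
P(U=1 | obs) = 1/90 / 23/1170 = 13/23

P(U=0) = 10/23, P(U=1) = 13/23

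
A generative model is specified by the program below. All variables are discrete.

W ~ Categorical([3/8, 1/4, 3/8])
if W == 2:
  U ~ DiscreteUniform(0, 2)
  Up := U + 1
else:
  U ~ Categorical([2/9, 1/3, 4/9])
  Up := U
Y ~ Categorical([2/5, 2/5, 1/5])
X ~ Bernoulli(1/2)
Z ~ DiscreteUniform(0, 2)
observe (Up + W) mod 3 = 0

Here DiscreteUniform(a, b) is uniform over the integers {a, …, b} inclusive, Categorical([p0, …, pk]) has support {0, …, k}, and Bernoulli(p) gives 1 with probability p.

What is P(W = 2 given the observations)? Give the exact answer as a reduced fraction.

Enumerate traces; 54 have nonzero weight after conditioning:
  (W=0, U=0, Y=0, X=0, Z=0) weight 1/180
  (W=0, U=0, Y=0, X=0, Z=1) weight 1/180
  (W=0, U=0, Y=0, X=0, Z=2) weight 1/180
  (W=0, U=0, Y=0, X=1, Z=0) weight 1/180
  (W=0, U=0, Y=0, X=1, Z=1) weight 1/180
  (W=0, U=0, Y=0, X=1, Z=2) weight 1/180
  (W=0, U=0, Y=1, X=0, Z=0) weight 1/180
  (W=0, U=0, Y=1, X=0, Z=1) weight 1/180
  (W=1, U=2, Y=0, X=0, Z=0) weight 1/135
  (W=2, U=0, Y=0, X=0, Z=0) weight 1/120
  … 44 more
Group by W:
  weight(W=0) = 1/12
  weight(W=1) = 1/9
  weight(W=2) = 1/8
Total weight = 1/12 + 1/9 + 1/8 = 23/72
P(W=0 | obs) = 1/12 / 23/72 = 6/23
P(W=1 | obs) = 1/9 / 23/72 = 8/23
P(W=2 | obs) = 1/8 / 23/72 = 9/23

P(W = 2 | obs) = 9/23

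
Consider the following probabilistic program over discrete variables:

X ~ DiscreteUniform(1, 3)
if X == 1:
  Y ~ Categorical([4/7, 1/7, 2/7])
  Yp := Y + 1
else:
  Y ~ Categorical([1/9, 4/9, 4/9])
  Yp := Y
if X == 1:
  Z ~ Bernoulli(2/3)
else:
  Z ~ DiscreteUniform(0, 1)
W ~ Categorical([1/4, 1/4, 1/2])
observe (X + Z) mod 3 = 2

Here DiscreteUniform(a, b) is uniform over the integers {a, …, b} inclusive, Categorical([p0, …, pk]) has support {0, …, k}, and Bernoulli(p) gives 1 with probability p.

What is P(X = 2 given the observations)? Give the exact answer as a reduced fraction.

P(X = 2 | obs) = 3/7

Enumerate traces; 18 have nonzero weight after conditioning:
  (X=1, Y=0, Z=1, W=0) weight 2/63
  (X=1, Y=0, Z=1, W=1) weight 2/63
  (X=1, Y=0, Z=1, W=2) weight 4/63
  (X=1, Y=1, Z=1, W=0) weight 1/126
  (X=1, Y=1, Z=1, W=1) weight 1/126
  (X=1, Y=1, Z=1, W=2) weight 1/63
  (X=1, Y=2, Z=1, W=0) weight 1/63
  (X=1, Y=2, Z=1, W=1) weight 1/63
  (X=2, Y=0, Z=0, W=0) weight 1/216
  … 9 more
Group by X:
  weight(X=1) = 2/9
  weight(X=2) = 1/6
Total weight = 2/9 + 1/6 = 7/18
P(X=1 | obs) = 2/9 / 7/18 = 4/7
P(X=2 | obs) = 1/6 / 7/18 = 3/7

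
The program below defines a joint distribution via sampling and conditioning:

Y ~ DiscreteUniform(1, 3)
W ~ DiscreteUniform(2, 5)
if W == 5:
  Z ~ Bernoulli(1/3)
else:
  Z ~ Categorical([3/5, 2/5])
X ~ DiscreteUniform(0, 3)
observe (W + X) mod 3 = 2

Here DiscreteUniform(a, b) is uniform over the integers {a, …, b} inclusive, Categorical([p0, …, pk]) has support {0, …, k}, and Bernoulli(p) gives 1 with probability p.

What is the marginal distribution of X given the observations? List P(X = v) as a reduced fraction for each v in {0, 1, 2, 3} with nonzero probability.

Enumerate traces; 36 have nonzero weight after conditioning:
  (Y=1, W=2, Z=0, X=0) weight 1/80
  (Y=1, W=2, Z=0, X=3) weight 1/80
  (Y=1, W=2, Z=1, X=0) weight 1/120
  (Y=1, W=2, Z=1, X=3) weight 1/120
  (Y=1, W=3, Z=0, X=2) weight 1/80
  (Y=1, W=3, Z=1, X=2) weight 1/120
  (Y=1, W=4, Z=0, X=1) weight 1/80
  (Y=1, W=4, Z=1, X=1) weight 1/120
  … 28 more
Group by X:
  weight(X=0) = 1/8
  weight(X=1) = 1/16
  weight(X=2) = 1/16
  weight(X=3) = 1/8
Total weight = 1/8 + 1/16 + 1/16 + 1/8 = 3/8
P(X=0 | obs) = 1/8 / 3/8 = 1/3
P(X=1 | obs) = 1/16 / 3/8 = 1/6
P(X=2 | obs) = 1/16 / 3/8 = 1/6
P(X=3 | obs) = 1/8 / 3/8 = 1/3

P(X=0) = 1/3, P(X=1) = 1/6, P(X=2) = 1/6, P(X=3) = 1/3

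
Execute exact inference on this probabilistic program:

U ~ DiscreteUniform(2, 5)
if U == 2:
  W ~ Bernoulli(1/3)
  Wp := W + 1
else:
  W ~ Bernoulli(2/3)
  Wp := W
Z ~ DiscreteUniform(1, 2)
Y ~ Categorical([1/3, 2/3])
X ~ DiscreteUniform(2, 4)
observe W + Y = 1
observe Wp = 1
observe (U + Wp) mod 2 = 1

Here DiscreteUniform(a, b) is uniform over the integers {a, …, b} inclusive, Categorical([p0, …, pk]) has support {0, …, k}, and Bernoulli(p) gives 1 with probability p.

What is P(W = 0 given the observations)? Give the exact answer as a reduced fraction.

Enumerate traces; 12 have nonzero weight after conditioning:
  (U=2, W=0, Z=1, Y=1, X=2) weight 1/54
  (U=2, W=0, Z=1, Y=1, X=3) weight 1/54
  (U=2, W=0, Z=1, Y=1, X=4) weight 1/54
  (U=2, W=0, Z=2, Y=1, X=2) weight 1/54
  (U=2, W=0, Z=2, Y=1, X=3) weight 1/54
  (U=2, W=0, Z=2, Y=1, X=4) weight 1/54
  (U=4, W=1, Z=1, Y=0, X=2) weight 1/108
  (U=4, W=1, Z=1, Y=0, X=3) weight 1/108
  … 4 more
Group by W:
  weight(W=0) = 1/9
  weight(W=1) = 1/18
Total weight = 1/9 + 1/18 = 1/6
P(W=0 | obs) = 1/9 / 1/6 = 2/3
P(W=1 | obs) = 1/18 / 1/6 = 1/3

P(W = 0 | obs) = 2/3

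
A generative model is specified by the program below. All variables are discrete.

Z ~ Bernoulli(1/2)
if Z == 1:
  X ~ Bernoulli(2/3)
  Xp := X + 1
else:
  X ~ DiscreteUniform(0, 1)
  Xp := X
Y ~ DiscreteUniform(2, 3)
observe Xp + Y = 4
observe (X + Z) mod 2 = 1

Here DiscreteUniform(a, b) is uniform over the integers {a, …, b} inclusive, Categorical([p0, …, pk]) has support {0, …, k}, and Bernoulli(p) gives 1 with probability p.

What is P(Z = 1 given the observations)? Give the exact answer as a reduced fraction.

Enumerate traces; 2 have nonzero weight after conditioning:
  (Z=0, X=1, Y=3) weight 1/8
  (Z=1, X=0, Y=3) weight 1/12
Group by Z:
  weight(Z=0) = 1/8
  weight(Z=1) = 1/12
Total weight = 1/8 + 1/12 = 5/24
P(Z=0 | obs) = 1/8 / 5/24 = 3/5
P(Z=1 | obs) = 1/12 / 5/24 = 2/5

P(Z = 1 | obs) = 2/5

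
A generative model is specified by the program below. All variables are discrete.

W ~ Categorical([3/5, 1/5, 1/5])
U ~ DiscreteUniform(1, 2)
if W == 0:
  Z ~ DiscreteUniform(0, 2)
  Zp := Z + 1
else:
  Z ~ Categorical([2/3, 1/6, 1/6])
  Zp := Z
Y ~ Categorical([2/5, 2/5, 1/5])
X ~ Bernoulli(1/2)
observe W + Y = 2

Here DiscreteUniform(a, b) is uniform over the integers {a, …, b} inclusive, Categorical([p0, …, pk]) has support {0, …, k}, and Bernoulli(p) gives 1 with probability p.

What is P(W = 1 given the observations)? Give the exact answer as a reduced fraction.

Enumerate traces; 36 have nonzero weight after conditioning:
  (W=0, U=1, Z=0, Y=2, X=0) weight 1/100
  (W=0, U=1, Z=0, Y=2, X=1) weight 1/100
  (W=0, U=1, Z=1, Y=2, X=0) weight 1/100
  (W=0, U=1, Z=1, Y=2, X=1) weight 1/100
  (W=0, U=1, Z=2, Y=2, X=0) weight 1/100
  (W=0, U=1, Z=2, Y=2, X=1) weight 1/100
  (W=0, U=2, Z=0, Y=2, X=0) weight 1/100
  (W=0, U=2, Z=0, Y=2, X=1) weight 1/100
  (W=1, U=1, Z=0, Y=1, X=0) weight 1/75
  (W=2, U=1, Z=0, Y=0, X=0) weight 1/75
  … 26 more
Group by W:
  weight(W=0) = 3/25
  weight(W=1) = 2/25
  weight(W=2) = 2/25
Total weight = 3/25 + 2/25 + 2/25 = 7/25
P(W=0 | obs) = 3/25 / 7/25 = 3/7
P(W=1 | obs) = 2/25 / 7/25 = 2/7
P(W=2 | obs) = 2/25 / 7/25 = 2/7

P(W = 1 | obs) = 2/7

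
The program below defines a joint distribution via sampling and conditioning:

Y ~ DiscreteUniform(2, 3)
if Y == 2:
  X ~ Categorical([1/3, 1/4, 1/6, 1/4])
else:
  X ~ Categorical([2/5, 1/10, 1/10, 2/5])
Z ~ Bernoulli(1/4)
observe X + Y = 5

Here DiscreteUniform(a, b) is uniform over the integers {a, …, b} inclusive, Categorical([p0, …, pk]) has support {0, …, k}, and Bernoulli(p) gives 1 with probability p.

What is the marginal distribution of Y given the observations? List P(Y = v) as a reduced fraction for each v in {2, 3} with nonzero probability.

Enumerate traces; 4 have nonzero weight after conditioning:
  (Y=2, X=3, Z=0) weight 3/32
  (Y=2, X=3, Z=1) weight 1/32
  (Y=3, X=2, Z=0) weight 3/80
  (Y=3, X=2, Z=1) weight 1/80
Group by Y:
  weight(Y=2) = 1/8
  weight(Y=3) = 1/20
Total weight = 1/8 + 1/20 = 7/40
P(Y=2 | obs) = 1/8 / 7/40 = 5/7
P(Y=3 | obs) = 1/20 / 7/40 = 2/7

P(Y=2) = 5/7, P(Y=3) = 2/7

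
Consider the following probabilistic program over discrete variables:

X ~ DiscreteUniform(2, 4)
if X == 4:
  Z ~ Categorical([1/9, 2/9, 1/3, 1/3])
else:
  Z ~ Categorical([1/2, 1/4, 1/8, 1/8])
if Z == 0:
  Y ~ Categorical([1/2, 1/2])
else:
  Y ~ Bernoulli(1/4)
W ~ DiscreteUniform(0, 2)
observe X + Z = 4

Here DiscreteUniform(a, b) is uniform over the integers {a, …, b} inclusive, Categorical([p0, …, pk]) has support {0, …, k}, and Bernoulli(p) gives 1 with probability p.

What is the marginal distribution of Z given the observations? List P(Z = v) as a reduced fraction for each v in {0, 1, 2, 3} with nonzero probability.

P(Z=0) = 8/35, P(Z=1) = 18/35, P(Z=2) = 9/35

Enumerate traces; 18 have nonzero weight after conditioning:
  (X=2, Z=2, Y=0, W=0) weight 1/96
  (X=2, Z=2, Y=0, W=1) weight 1/96
  (X=2, Z=2, Y=0, W=2) weight 1/96
  (X=2, Z=2, Y=1, W=0) weight 1/288
  (X=2, Z=2, Y=1, W=1) weight 1/288
  (X=2, Z=2, Y=1, W=2) weight 1/288
  (X=3, Z=1, Y=0, W=0) weight 1/48
  (X=3, Z=1, Y=0, W=1) weight 1/48
  (X=4, Z=0, Y=0, W=0) weight 1/162
  … 9 more
Group by Z:
  weight(Z=0) = 1/27
  weight(Z=1) = 1/12
  weight(Z=2) = 1/24
Total weight = 1/27 + 1/12 + 1/24 = 35/216
P(Z=0 | obs) = 1/27 / 35/216 = 8/35
P(Z=1 | obs) = 1/12 / 35/216 = 18/35
P(Z=2 | obs) = 1/24 / 35/216 = 9/35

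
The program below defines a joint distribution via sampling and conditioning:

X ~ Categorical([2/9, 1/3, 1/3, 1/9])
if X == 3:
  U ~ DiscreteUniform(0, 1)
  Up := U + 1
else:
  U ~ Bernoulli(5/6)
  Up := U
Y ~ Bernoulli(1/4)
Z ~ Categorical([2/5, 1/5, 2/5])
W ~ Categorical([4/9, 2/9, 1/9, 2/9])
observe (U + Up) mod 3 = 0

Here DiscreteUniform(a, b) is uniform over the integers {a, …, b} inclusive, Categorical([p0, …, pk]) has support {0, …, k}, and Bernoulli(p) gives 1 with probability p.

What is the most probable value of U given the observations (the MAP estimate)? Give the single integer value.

Enumerate traces; 96 have nonzero weight after conditioning:
  (X=0, U=0, Y=0, Z=0, W=0) weight 2/405
  (X=0, U=0, Y=0, Z=0, W=1) weight 1/405
  (X=0, U=0, Y=0, Z=0, W=2) weight 1/810
  (X=0, U=0, Y=0, Z=0, W=3) weight 1/405
  (X=0, U=0, Y=0, Z=1, W=0) weight 1/405
  (X=0, U=0, Y=0, Z=1, W=1) weight 1/810
  (X=0, U=0, Y=0, Z=1, W=2) weight 1/1620
  (X=0, U=0, Y=0, Z=1, W=3) weight 1/810
  (X=3, U=1, Y=0, Z=0, W=0) weight 1/135
  … 87 more
Group by U:
  weight(U=0) = 4/27
  weight(U=1) = 1/18
Total weight = 4/27 + 1/18 = 11/54
P(U=0 | obs) = 4/27 / 11/54 = 8/11
P(U=1 | obs) = 1/18 / 11/54 = 3/11
argmax = 0

argmax_v P(U = v | obs) = 0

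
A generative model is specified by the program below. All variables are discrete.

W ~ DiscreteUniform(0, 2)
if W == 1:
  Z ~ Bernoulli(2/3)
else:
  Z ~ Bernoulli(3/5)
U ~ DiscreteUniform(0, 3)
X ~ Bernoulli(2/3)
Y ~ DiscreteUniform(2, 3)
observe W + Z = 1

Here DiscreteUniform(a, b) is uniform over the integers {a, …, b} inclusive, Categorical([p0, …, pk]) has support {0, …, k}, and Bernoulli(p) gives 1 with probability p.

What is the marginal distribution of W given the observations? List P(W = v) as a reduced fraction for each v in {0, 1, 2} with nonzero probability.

P(W=0) = 9/14, P(W=1) = 5/14

Enumerate traces; 32 have nonzero weight after conditioning:
  (W=0, Z=1, U=0, X=0, Y=2) weight 1/120
  (W=0, Z=1, U=0, X=0, Y=3) weight 1/120
  (W=0, Z=1, U=0, X=1, Y=2) weight 1/60
  (W=0, Z=1, U=0, X=1, Y=3) weight 1/60
  (W=0, Z=1, U=1, X=0, Y=2) weight 1/120
  (W=0, Z=1, U=1, X=0, Y=3) weight 1/120
  (W=0, Z=1, U=1, X=1, Y=2) weight 1/60
  (W=0, Z=1, U=1, X=1, Y=3) weight 1/60
  (W=1, Z=0, U=0, X=0, Y=2) weight 1/216
  … 23 more
Group by W:
  weight(W=0) = 1/5
  weight(W=1) = 1/9
Total weight = 1/5 + 1/9 = 14/45
P(W=0 | obs) = 1/5 / 14/45 = 9/14
P(W=1 | obs) = 1/9 / 14/45 = 5/14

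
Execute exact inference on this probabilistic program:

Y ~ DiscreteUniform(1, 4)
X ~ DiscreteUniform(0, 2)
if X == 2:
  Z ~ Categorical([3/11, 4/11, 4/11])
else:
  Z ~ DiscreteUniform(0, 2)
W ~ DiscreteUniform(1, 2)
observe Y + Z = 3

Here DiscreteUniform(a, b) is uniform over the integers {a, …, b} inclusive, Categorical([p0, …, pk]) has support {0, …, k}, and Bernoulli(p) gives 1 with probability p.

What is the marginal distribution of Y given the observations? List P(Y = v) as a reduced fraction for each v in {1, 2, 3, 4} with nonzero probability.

P(Y=1) = 34/99, P(Y=2) = 34/99, P(Y=3) = 31/99

Enumerate traces; 18 have nonzero weight after conditioning:
  (Y=1, X=0, Z=2, W=1) weight 1/72
  (Y=1, X=0, Z=2, W=2) weight 1/72
  (Y=1, X=1, Z=2, W=1) weight 1/72
  (Y=1, X=1, Z=2, W=2) weight 1/72
  (Y=1, X=2, Z=2, W=1) weight 1/66
  (Y=1, X=2, Z=2, W=2) weight 1/66
  (Y=2, X=0, Z=1, W=1) weight 1/72
  (Y=2, X=0, Z=1, W=2) weight 1/72
  (Y=3, X=0, Z=0, W=1) weight 1/72
  … 9 more
Group by Y:
  weight(Y=1) = 17/198
  weight(Y=2) = 17/198
  weight(Y=3) = 31/396
Total weight = 17/198 + 17/198 + 31/396 = 1/4
P(Y=1 | obs) = 17/198 / 1/4 = 34/99
P(Y=2 | obs) = 17/198 / 1/4 = 34/99
P(Y=3 | obs) = 31/396 / 1/4 = 31/99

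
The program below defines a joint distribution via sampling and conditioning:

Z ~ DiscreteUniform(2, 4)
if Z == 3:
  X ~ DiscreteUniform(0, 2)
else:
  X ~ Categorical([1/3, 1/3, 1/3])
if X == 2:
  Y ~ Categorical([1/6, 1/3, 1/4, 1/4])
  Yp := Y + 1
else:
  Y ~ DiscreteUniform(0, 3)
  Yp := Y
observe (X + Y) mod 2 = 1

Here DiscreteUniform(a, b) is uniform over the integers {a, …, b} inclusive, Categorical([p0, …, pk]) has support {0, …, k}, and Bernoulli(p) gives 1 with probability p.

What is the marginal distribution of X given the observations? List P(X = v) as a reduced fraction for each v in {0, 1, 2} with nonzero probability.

P(X=0) = 6/19, P(X=1) = 6/19, P(X=2) = 7/19

Enumerate traces; 18 have nonzero weight after conditioning:
  (Z=2, X=0, Y=1) weight 1/36
  (Z=2, X=0, Y=3) weight 1/36
  (Z=2, X=1, Y=0) weight 1/36
  (Z=2, X=1, Y=2) weight 1/36
  (Z=2, X=2, Y=1) weight 1/27
  (Z=2, X=2, Y=3) weight 1/36
  (Z=3, X=0, Y=1) weight 1/36
  (Z=3, X=0, Y=3) weight 1/36
  … 10 more
Group by X:
  weight(X=0) = 1/6
  weight(X=1) = 1/6
  weight(X=2) = 7/36
Total weight = 1/6 + 1/6 + 7/36 = 19/36
P(X=0 | obs) = 1/6 / 19/36 = 6/19
P(X=1 | obs) = 1/6 / 19/36 = 6/19
P(X=2 | obs) = 7/36 / 19/36 = 7/19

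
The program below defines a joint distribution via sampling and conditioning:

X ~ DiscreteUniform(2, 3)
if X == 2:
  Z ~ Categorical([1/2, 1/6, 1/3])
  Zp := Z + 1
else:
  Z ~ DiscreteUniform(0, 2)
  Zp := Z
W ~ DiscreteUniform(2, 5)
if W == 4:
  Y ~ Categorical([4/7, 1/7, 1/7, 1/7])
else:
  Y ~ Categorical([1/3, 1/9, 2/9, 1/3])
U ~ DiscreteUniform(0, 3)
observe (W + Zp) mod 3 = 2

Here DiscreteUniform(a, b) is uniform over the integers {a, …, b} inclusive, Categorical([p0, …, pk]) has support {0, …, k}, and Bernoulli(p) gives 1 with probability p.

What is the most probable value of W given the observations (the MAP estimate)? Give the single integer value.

argmax_v P(W = v | obs) = 4

Enumerate traces; 128 have nonzero weight after conditioning:
  (X=2, Z=0, W=4, Y=0, U=0) weight 1/112
  (X=2, Z=0, W=4, Y=0, U=1) weight 1/112
  (X=2, Z=0, W=4, Y=0, U=2) weight 1/112
  (X=2, Z=0, W=4, Y=0, U=3) weight 1/112
  (X=2, Z=0, W=4, Y=1, U=0) weight 1/448
  (X=2, Z=0, W=4, Y=1, U=1) weight 1/448
  (X=2, Z=0, W=4, Y=1, U=2) weight 1/448
  (X=2, Z=0, W=4, Y=1, U=3) weight 1/448
  (X=2, Z=1, W=3, Y=0, U=0) weight 1/576
  (X=2, Z=2, W=2, Y=0, U=0) weight 1/288
  … 118 more
Group by W:
  weight(W=2) = 1/12
  weight(W=3) = 1/16
  weight(W=4) = 5/48
  weight(W=5) = 1/12
Total weight = 1/12 + 1/16 + 5/48 + 1/12 = 1/3
P(W=2 | obs) = 1/12 / 1/3 = 1/4
P(W=3 | obs) = 1/16 / 1/3 = 3/16
P(W=4 | obs) = 5/48 / 1/3 = 5/16
P(W=5 | obs) = 1/12 / 1/3 = 1/4
argmax = 4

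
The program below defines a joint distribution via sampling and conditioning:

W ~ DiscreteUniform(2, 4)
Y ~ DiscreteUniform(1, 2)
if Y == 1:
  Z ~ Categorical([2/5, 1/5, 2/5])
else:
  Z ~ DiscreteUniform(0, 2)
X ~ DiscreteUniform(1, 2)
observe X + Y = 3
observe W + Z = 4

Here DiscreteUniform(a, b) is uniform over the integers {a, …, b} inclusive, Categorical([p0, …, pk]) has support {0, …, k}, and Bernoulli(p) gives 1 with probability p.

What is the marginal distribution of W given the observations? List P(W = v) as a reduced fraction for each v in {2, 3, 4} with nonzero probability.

P(W=2) = 11/30, P(W=3) = 4/15, P(W=4) = 11/30

Enumerate traces; 6 have nonzero weight after conditioning:
  (W=2, Y=1, Z=2, X=2) weight 1/30
  (W=2, Y=2, Z=2, X=1) weight 1/36
  (W=3, Y=1, Z=1, X=2) weight 1/60
  (W=3, Y=2, Z=1, X=1) weight 1/36
  (W=4, Y=1, Z=0, X=2) weight 1/30
  (W=4, Y=2, Z=0, X=1) weight 1/36
Group by W:
  weight(W=2) = 11/180
  weight(W=3) = 2/45
  weight(W=4) = 11/180
Total weight = 11/180 + 2/45 + 11/180 = 1/6
P(W=2 | obs) = 11/180 / 1/6 = 11/30
P(W=3 | obs) = 2/45 / 1/6 = 4/15
P(W=4 | obs) = 11/180 / 1/6 = 11/30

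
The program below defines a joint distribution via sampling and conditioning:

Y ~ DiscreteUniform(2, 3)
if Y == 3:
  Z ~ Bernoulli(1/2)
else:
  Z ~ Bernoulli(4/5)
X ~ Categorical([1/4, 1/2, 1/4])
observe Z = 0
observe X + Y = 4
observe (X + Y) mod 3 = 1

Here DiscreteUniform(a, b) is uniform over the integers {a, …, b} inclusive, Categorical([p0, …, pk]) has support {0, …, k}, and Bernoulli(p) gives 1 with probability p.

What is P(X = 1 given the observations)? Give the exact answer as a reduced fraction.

Enumerate traces; 2 have nonzero weight after conditioning:
  (Y=2, Z=0, X=2) weight 1/40
  (Y=3, Z=0, X=1) weight 1/8
Group by X:
  weight(X=1) = 1/8
  weight(X=2) = 1/40
Total weight = 1/8 + 1/40 = 3/20
P(X=1 | obs) = 1/8 / 3/20 = 5/6
P(X=2 | obs) = 1/40 / 3/20 = 1/6

P(X = 1 | obs) = 5/6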